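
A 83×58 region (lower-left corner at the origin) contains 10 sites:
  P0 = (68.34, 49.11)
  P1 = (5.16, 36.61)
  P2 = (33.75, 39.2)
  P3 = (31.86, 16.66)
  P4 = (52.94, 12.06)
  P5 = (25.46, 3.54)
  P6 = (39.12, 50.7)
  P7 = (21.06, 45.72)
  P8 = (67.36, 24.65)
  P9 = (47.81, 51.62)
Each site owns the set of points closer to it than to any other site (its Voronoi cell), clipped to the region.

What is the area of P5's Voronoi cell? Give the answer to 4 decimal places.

1. box [0,83]×[0,58]: [(0, 0) (83, 0) (83, 58) (0, 58)]
2. ⊥bis P5·P0 via (46.9,26.325): [(0, 0) (74.8765, 0) (13.2379, 58) (0, 58)]  |A|=2555.3169
3. ⊥bis P5·P1 via (15.31,20.075): [(0, 10.677) (0, 0) (74.8765, 0) (38.4479, 34.2782)]  |A|=1488.5677
4. ⊥bis P5·P2 via (29.605,21.37): [(20.7668, 23.4246) (0, 10.677) (0, 0) (74.8765, 0) (59.5686, 14.4043)]  |A|=1198.2545
5. ⊥bis P5·P3 via (28.66,10.1): [(12.1667, 18.1455) (0, 10.677) (0, 0) (49.365, 0)]  |A|=512.8282
6. ⊥bis P5·P4 via (39.2,7.8): [(40.238, 4.4522) (12.1667, 18.1455) (0, 10.677) (0, 0) (41.6183, 0)]  |A|=495.5833
7. ⊥bis P5·P6 via (32.29,27.12): [(40.238, 4.4522) (12.1667, 18.1455) (0, 10.677) (0, 0) (41.6183, 0)]  |A|=495.5833
8. ⊥bis P5·P7 via (23.26,24.63): [(40.238, 4.4522) (12.1667, 18.1455) (0, 10.677) (0, 0) (41.6183, 0)]  |A|=495.5833
9. ⊥bis P5·P8 via (46.41,14.095): [(40.238, 4.4522) (12.1667, 18.1455) (0, 10.677) (0, 0) (41.6183, 0)]  |A|=495.5833
10. ⊥bis P5·P9 via (36.635,27.58): [(40.238, 4.4522) (12.1667, 18.1455) (0, 10.677) (0, 0) (41.6183, 0)]  |A|=495.5833
11. canonical 5-gon: [(40.238, 4.4522) (12.1667, 18.1455) (0, 10.677) (0, 0) (41.6183, 0)]
12. shoelace: 495.5833

Area of P5's cell: 495.5833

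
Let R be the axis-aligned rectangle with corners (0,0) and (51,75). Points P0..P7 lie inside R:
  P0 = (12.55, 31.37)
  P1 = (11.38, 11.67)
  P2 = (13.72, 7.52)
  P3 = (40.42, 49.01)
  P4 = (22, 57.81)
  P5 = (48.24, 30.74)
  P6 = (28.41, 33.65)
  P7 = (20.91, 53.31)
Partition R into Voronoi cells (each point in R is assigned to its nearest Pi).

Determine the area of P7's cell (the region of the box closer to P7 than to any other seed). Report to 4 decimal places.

Area of P7's cell: 381.4408

1. box [0,51]×[0,75]: [(0, 0) (51, 0) (51, 75) (0, 75)]
2. ⊥bis P7·P0 via (16.73,42.34): [(0, 48.7148) (51, 29.2818) (51, 75) (0, 75)]  |A|=1836.0874
3. ⊥bis P7·P1 via (16.145,32.49): [(0, 48.7148) (51, 29.2818) (51, 75) (0, 75)]  |A|=1836.0874
4. ⊥bis P7·P2 via (17.315,30.415): [(0, 48.7148) (51, 29.2818) (51, 75) (0, 75)]  |A|=1836.0874
5. ⊥bis P7·P3 via (30.665,51.16): [(0, 48.7148) (27.7921, 38.1249) (35.9193, 75) (0, 75)]  |A|=1027.5244
6. ⊥bis P7·P4 via (21.455,55.56): [(0, 60.7569) (0, 48.7148) (27.7921, 38.1249) (31.1188, 53.2192)]  |A|=414.7338
7. ⊥bis P7·P5 via (34.575,42.025): [(0, 60.7569) (0, 48.7148) (27.7921, 38.1249) (31.1188, 53.2192)]  |A|=414.7338
8. ⊥bis P7·P6 via (24.66,43.48): [(0, 60.7569) (0, 48.7148) (19.2023, 41.398) (29.3682, 45.2761) (31.1188, 53.2192)]  |A|=381.4408
9. canonical 5-gon: [(0, 60.7569) (0, 48.7148) (19.2023, 41.398) (29.3682, 45.2761) (31.1188, 53.2192)]
10. shoelace: 381.4408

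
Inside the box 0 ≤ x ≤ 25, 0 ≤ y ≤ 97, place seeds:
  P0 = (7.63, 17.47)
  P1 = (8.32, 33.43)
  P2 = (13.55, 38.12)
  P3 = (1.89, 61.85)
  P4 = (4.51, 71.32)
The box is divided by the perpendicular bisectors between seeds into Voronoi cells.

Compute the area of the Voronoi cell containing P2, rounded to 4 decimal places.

1. box [0,25]×[0,97]: [(0, 0) (25, 0) (25, 97) (0, 97)]
2. ⊥bis P2·P0 via (10.59,27.795): [(0, 30.831) (25, 23.6639) (25, 97) (0, 97)]  |A|=1743.8141
3. ⊥bis P2·P1 via (10.935,35.775): [(0, 47.969) (20.6868, 24.9004) (25, 23.6639) (25, 97) (0, 97)]  |A|=1566.5485
4. ⊥bis P2·P3 via (7.72,49.985): [(1.1063, 46.7353) (20.6868, 24.9004) (25, 23.6639) (25, 58.4757)]  |A|=450.8743
5. ⊥bis P2·P4 via (9.03,54.72): [(1.1063, 46.7353) (20.6868, 24.9004) (25, 23.6639) (25, 58.4757)]  |A|=450.8743
6. canonical 4-gon: [(1.1063, 46.7353) (20.6868, 24.9004) (25, 23.6639) (25, 58.4757)]
7. shoelace: 450.8743

Area of P2's cell: 450.8743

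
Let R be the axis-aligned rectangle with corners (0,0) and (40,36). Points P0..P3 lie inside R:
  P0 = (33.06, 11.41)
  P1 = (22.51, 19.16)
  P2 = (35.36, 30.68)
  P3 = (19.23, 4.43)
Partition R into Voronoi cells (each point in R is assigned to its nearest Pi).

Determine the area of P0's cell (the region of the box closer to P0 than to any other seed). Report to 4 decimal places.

1. box [0,40]×[0,36]: [(0, 0) (40, 0) (40, 36) (0, 36)]
2. ⊥bis P0·P1 via (27.785,15.285): [(16.5567, 0) (40, 0) (40, 31.9132)]  |A|=374.0752
3. ⊥bis P0·P2 via (34.21,21.045): [(32.1931, 21.2857) (16.5567, 0) (40, 0) (40, 20.3539)]  |A|=328.9544
4. ⊥bis P0·P3 via (26.145,7.92): [(32.1931, 21.2857) (24.6096, 10.9623) (30.1422, 0) (40, 0) (40, 20.3539)]  |A|=254.49
5. canonical 5-gon: [(32.1931, 21.2857) (24.6096, 10.9623) (30.1422, 0) (40, 0) (40, 20.3539)]
6. shoelace: 254.49

Area of P0's cell: 254.4900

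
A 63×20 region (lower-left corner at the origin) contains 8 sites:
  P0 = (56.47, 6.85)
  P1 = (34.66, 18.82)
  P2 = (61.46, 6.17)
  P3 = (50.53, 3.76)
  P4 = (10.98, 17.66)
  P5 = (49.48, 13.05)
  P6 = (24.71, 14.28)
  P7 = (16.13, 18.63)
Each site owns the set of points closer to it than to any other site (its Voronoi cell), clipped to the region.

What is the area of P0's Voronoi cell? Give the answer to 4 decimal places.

1. box [0,63]×[0,20]: [(0, 0) (63, 0) (63, 20) (0, 20)]
2. ⊥bis P0·P1 via (45.565,12.835): [(38.5208, 0) (63, 0) (63, 20) (49.4974, 20)]  |A|=379.8187
3. ⊥bis P0·P2 via (58.965,6.51): [(38.5208, 0) (58.0779, 0) (60.8033, 20) (49.4974, 20)]  |A|=308.6305
4. ⊥bis P0·P3 via (53.5,5.305): [(47.6277, 16.5934) (56.2597, 0) (58.0779, 0) (60.8033, 20) (49.4974, 20)]  |A|=161.4559
5. ⊥bis P0·P4 via (33.725,12.255): [(47.6277, 16.5934) (56.2597, 0) (58.0779, 0) (60.8033, 20) (49.4974, 20)]  |A|=161.4559
6. ⊥bis P0·P5 via (52.975,9.95): [(51.7828, 8.6059) (56.2597, 0) (58.0779, 0) (60.6062, 18.5536)]  |A|=77.1006
7. ⊥bis P0·P6 via (40.59,10.565): [(51.7828, 8.6059) (56.2597, 0) (58.0779, 0) (60.6062, 18.5536)]  |A|=77.1006
8. ⊥bis P0·P7 via (36.3,12.74): [(51.7828, 8.6059) (56.2597, 0) (58.0779, 0) (60.6062, 18.5536)]  |A|=77.1006
9. canonical 4-gon: [(51.7828, 8.6059) (56.2597, 0) (58.0779, 0) (60.6062, 18.5536)]
10. shoelace: 77.1006

Area of P0's cell: 77.1006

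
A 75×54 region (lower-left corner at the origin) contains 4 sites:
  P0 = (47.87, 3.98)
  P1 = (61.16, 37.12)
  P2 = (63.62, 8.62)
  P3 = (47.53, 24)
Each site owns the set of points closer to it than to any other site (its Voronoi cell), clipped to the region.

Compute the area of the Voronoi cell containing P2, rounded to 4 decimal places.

1. box [0,75]×[0,54]: [(0, 0) (75, 0) (75, 54) (0, 54)]
2. ⊥bis P2·P0 via (55.745,6.3): [(57.601, 0) (75, 0) (75, 54) (41.6924, 54)]  |A|=1369.0774
3. ⊥bis P2·P1 via (62.39,22.87): [(51.1493, 21.8997) (57.601, 0) (75, 0) (75, 23.9584)]  |A|=476.2301
4. ⊥bis P2·P3 via (55.575,16.31): [(61.7966, 22.8188) (53.4507, 14.0877) (57.601, 0) (75, 0) (75, 23.9584)]  |A|=433.5837
5. canonical 5-gon: [(61.7966, 22.8188) (53.4507, 14.0877) (57.601, 0) (75, 0) (75, 23.9584)]
6. shoelace: 433.5837

Area of P2's cell: 433.5837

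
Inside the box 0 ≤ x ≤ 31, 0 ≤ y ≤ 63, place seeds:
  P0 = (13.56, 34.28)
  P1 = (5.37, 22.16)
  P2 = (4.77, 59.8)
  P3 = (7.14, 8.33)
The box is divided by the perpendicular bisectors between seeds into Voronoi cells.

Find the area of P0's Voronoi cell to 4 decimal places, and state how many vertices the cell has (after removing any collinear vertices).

1. box [0,31]×[0,63]: [(0, 0) (31, 0) (31, 63) (0, 63)]
2. ⊥bis P0·P1 via (9.465,28.22): [(0, 34.6159) (31, 13.6679) (31, 63) (0, 63)]  |A|=1204.6013
3. ⊥bis P0·P2 via (9.165,47.04): [(0, 43.8832) (0, 34.6159) (31, 13.6679) (31, 54.5608)]  |A|=777.4833
4. ⊥bis P0·P3 via (10.35,21.305): [(0, 43.8832) (0, 34.6159) (25.0974, 17.6565) (31, 16.1962) (31, 54.5608)]  |A|=770.0215
5. canonical 5-gon: [(0, 43.8832) (0, 34.6159) (25.0974, 17.6565) (31, 16.1962) (31, 54.5608)]
6. shoelace: 770.0215

Area of P0's cell: 770.0215 (5 vertices)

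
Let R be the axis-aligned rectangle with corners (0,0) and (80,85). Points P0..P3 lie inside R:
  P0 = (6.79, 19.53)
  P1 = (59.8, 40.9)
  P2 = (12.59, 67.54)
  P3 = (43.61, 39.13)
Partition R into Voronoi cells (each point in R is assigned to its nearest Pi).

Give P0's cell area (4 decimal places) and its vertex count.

Area of P0's cell: 1273.9326 (4 vertices)

1. box [0,80]×[0,85]: [(0, 0) (80, 0) (80, 85) (0, 85)]
2. ⊥bis P0·P1 via (33.295,30.215): [(0, 0) (45.4756, 0) (11.2094, 85) (0, 85)]  |A|=2409.115
3. ⊥bis P0·P2 via (9.69,43.535): [(0, 44.7056) (0, 0) (45.4756, 0) (28.8588, 41.2192)]  |A|=1582.3117
4. ⊥bis P0·P3 via (25.2,29.33): [(18.1847, 42.5088) (0, 44.7056) (0, 0) (40.8129, 0)]  |A|=1273.9326
5. canonical 4-gon: [(18.1847, 42.5088) (0, 44.7056) (0, 0) (40.8129, 0)]
6. shoelace: 1273.9326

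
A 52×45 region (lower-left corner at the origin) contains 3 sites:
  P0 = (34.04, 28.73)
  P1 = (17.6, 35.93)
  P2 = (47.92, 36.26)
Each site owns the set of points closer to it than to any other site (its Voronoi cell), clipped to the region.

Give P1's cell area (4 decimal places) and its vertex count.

1. box [0,52]×[0,45]: [(0, 0) (52, 0) (52, 45) (0, 45)]
2. ⊥bis P1·P0 via (25.82,32.33): [(0, 0) (11.6609, 0) (31.3689, 45) (0, 45)]  |A|=968.1701
3. ⊥bis P1·P2 via (32.76,36.095): [(0, 0) (11.6609, 0) (31.3689, 45) (0, 45)]  |A|=968.1701
4. canonical 4-gon: [(0, 0) (11.6609, 0) (31.3689, 45) (0, 45)]
5. shoelace: 968.1701

Area of P1's cell: 968.1701 (4 vertices)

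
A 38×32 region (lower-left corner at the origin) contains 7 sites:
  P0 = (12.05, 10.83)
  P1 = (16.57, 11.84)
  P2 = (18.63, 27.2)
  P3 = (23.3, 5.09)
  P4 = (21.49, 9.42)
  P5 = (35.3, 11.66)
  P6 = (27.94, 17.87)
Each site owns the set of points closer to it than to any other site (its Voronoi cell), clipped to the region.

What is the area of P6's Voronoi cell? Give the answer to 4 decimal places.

1. box [0,38]×[0,32]: [(0, 0) (38, 0) (38, 32) (0, 32)]
2. ⊥bis P6·P0 via (19.995,14.35): [(26.3527, 0) (38, 0) (38, 32) (12.1752, 32)]  |A|=599.5528
3. ⊥bis P6·P1 via (22.255,14.855): [(30.1332, 0) (38, 0) (38, 32) (13.1623, 32)]  |A|=523.2718
4. ⊥bis P6·P2 via (23.285,22.535): [(19.948, 19.2051) (30.1332, 0) (38, 0) (38, 32) (32.7703, 32)]  |A|=397.8302
5. ⊥bis P6·P3 via (25.62,11.48): [(19.948, 19.2051) (23.6693, 12.1882) (38, 6.9852) (38, 32) (32.7703, 32)]  |A|=299.8377
6. ⊥bis P6·P4 via (24.715,13.645): [(19.948, 19.2051) (21.66, 15.9769) (29.3032, 10.1427) (38, 6.9852) (38, 32) (32.7703, 32)]  |A|=291.2201
7. ⊥bis P6·P5 via (31.62,14.765): [(19.948, 19.2051) (21.66, 15.9769) (28.3402, 10.8778) (38, 22.3265) (38, 32) (32.7703, 32)]  |A|=215.4473
8. canonical 6-gon: [(19.948, 19.2051) (21.66, 15.9769) (28.3402, 10.8778) (38, 22.3265) (38, 32) (32.7703, 32)]
9. shoelace: 215.4473

Area of P6's cell: 215.4473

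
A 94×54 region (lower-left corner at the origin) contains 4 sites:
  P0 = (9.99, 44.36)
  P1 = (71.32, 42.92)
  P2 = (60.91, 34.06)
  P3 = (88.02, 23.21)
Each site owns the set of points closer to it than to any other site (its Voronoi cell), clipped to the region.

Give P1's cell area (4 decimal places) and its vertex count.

1. box [0,94]×[0,54]: [(0, 0) (94, 0) (94, 54) (0, 54)]
2. ⊥bis P1·P0 via (40.655,43.64): [(39.6304, 0) (94, 0) (94, 54) (40.8982, 54)]  |A|=2901.7278
3. ⊥bis P1·P2 via (66.115,38.49): [(94, 5.7267) (94, 54) (52.9144, 54)]  |A|=991.6696
4. ⊥bis P1·P3 via (79.67,33.065): [(74.477, 28.6651) (94, 45.2066) (94, 54) (52.9144, 54)]  |A|=606.2873
5. canonical 4-gon: [(74.477, 28.6651) (94, 45.2066) (94, 54) (52.9144, 54)]
6. shoelace: 606.2873

Area of P1's cell: 606.2873 (4 vertices)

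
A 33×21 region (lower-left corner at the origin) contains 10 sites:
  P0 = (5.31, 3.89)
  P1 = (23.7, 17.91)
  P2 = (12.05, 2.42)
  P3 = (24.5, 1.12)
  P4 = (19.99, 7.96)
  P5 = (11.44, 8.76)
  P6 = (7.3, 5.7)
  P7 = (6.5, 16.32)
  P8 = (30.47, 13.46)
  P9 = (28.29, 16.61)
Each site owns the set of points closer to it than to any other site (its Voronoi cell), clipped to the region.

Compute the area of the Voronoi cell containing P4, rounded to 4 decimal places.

1. box [0,33]×[0,21]: [(0, 0) (33, 0) (33, 21) (0, 21)]
2. ⊥bis P4·P0 via (12.65,5.925): [(14.2927, 0) (33, 0) (33, 21) (8.4705, 21)]  |A|=453.9866
3. ⊥bis P4·P1 via (21.845,12.935): [(9.4223, 17.567) (14.2927, 0) (33, 0) (33, 8.7757)]  |A|=267.771
4. ⊥bis P4·P2 via (16.02,5.19): [(9.4223, 17.567) (10.7661, 12.7199) (19.6412, 0) (33, 0) (33, 8.7757)]  |A|=233.7545
5. ⊥bis P4·P3 via (22.245,4.54): [(30.2335, 9.8072) (9.4223, 17.567) (10.7661, 12.7199) (18.2921, 1.9336)]  |A|=139.2526
6. ⊥bis P4·P5 via (15.715,8.36): [(30.2335, 9.8072) (16.3353, 14.9894) (15.4895, 5.9503) (18.2921, 1.9336)]  |A|=100.0202
7. ⊥bis P4·P6 via (13.645,6.83): [(30.2335, 9.8072) (16.3353, 14.9894) (15.4895, 5.9503) (18.2921, 1.9336)]  |A|=100.0202
8. ⊥bis P4·P7 via (13.245,12.14): [(30.2335, 9.8072) (16.3353, 14.9894) (15.4895, 5.9503) (18.2921, 1.9336)]  |A|=100.0202
9. ⊥bis P4·P8 via (25.23,10.71): [(26.8683, 7.5884) (24.6017, 11.9071) (16.3353, 14.9894) (15.4895, 5.9503) (18.2921, 1.9336)]  |A|=90.239
10. ⊥bis P4·P9 via (24.14,12.285): [(26.8683, 7.5884) (24.6706, 11.7758) (24.4907, 11.9485) (16.3353, 14.9894) (15.4895, 5.9503) (18.2921, 1.9336)]  |A|=90.2331
11. canonical 6-gon: [(26.8683, 7.5884) (24.6706, 11.7758) (24.4907, 11.9485) (16.3353, 14.9894) (15.4895, 5.9503) (18.2921, 1.9336)]
12. shoelace: 90.2331

Area of P4's cell: 90.2331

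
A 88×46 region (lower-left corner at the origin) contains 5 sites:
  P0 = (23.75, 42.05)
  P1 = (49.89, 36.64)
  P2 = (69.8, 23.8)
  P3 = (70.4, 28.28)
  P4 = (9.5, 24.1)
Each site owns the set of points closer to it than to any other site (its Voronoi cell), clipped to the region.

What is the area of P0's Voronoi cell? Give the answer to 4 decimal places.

Area of P0's cell: 488.4975

1. box [0,88]×[0,46]: [(0, 0) (88, 0) (88, 46) (0, 46)]
2. ⊥bis P0·P1 via (36.82,39.345): [(0, 0) (28.6771, 0) (38.1973, 46) (0, 46)]  |A|=1538.1111
3. ⊥bis P0·P2 via (46.775,32.925): [(0, 0) (28.6771, 0) (38.1973, 46) (0, 46)]  |A|=1538.1111
4. ⊥bis P0·P3 via (47.075,35.165): [(0, 0) (28.6771, 0) (38.1973, 46) (0, 46)]  |A|=1538.1111
5. ⊥bis P0·P4 via (16.625,33.075): [(32.8556, 20.19) (38.1973, 46) (0.344, 46)]  |A|=488.4975
6. canonical 3-gon: [(32.8556, 20.19) (38.1973, 46) (0.344, 46)]
7. shoelace: 488.4975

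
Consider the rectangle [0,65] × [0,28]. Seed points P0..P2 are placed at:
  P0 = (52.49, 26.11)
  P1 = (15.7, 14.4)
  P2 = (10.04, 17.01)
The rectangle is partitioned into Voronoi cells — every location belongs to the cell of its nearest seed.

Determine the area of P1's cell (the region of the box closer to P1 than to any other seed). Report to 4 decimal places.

Area of P1's cell: 672.0602

1. box [0,65]×[0,28]: [(0, 0) (65, 0) (65, 28) (0, 28)]
2. ⊥bis P1·P0 via (34.095,20.255): [(0, 0) (40.542, 0) (31.6298, 28) (0, 28)]  |A|=1010.4058
3. ⊥bis P1·P2 via (12.87,15.705): [(5.6279, 0) (40.542, 0) (31.6298, 28) (18.5396, 28)]  |A|=672.0602
4. canonical 4-gon: [(5.6279, 0) (40.542, 0) (31.6298, 28) (18.5396, 28)]
5. shoelace: 672.0602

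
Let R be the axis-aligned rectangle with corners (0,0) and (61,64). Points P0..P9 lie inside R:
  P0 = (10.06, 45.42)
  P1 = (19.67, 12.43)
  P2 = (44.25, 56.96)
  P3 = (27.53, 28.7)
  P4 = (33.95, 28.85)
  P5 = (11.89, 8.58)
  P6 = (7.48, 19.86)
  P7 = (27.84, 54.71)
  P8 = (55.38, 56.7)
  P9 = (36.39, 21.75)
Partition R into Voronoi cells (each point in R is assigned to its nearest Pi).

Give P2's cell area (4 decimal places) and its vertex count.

Area of P2's cell: 301.2144 (4 vertices)

1. box [0,61]×[0,64]: [(0, 0) (61, 0) (61, 64) (0, 64)]
2. ⊥bis P2·P0 via (27.155,51.19): [(44.4329, 0) (61, 0) (61, 64) (22.8313, 64)]  |A|=1751.5446
3. ⊥bis P2·P1 via (31.96,34.695): [(32.8971, 34.1777) (61, 18.6653) (61, 64) (22.8313, 64)]  |A|=1206.1575
4. ⊥bis P2·P3 via (35.89,42.83): [(28.5012, 47.2016) (61, 27.9737) (61, 64) (22.8313, 64)]  |A|=905.9929
5. ⊥bis P2·P4 via (39.1,42.905): [(28.5012, 47.2016) (30.3348, 46.1167) (61, 34.8805) (61, 64) (22.8313, 64)]  |A|=800.0944
6. ⊥bis P2·P5 via (28.07,32.77): [(28.5012, 47.2016) (30.3348, 46.1167) (61, 34.8805) (61, 64) (22.8313, 64)]  |A|=800.0944
7. ⊥bis P2·P6 via (25.865,38.41): [(28.5012, 47.2016) (30.3348, 46.1167) (61, 34.8805) (61, 64) (22.8313, 64)]  |A|=800.0944
8. ⊥bis P2·P7 via (36.045,55.835): [(37.75, 43.3997) (61, 34.8805) (61, 64) (34.9255, 64)]  |A|=607.0863
9. ⊥bis P2·P8 via (49.815,56.83): [(37.75, 43.3997) (49.4015, 39.1303) (49.9825, 64) (34.9255, 64)]  |A|=301.2144
10. ⊥bis P2·P9 via (40.32,39.355): [(37.75, 43.3997) (49.4015, 39.1303) (49.9825, 64) (34.9255, 64)]  |A|=301.2144
11. canonical 4-gon: [(37.75, 43.3997) (49.4015, 39.1303) (49.9825, 64) (34.9255, 64)]
12. shoelace: 301.2144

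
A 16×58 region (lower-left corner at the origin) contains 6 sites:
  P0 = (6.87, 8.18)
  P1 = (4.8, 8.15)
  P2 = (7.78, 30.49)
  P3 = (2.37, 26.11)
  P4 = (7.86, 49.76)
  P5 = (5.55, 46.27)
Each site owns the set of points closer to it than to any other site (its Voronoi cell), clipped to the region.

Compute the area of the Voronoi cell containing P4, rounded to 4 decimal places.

1. box [0,16]×[0,58]: [(0, 0) (16, 0) (16, 58) (0, 58)]
2. ⊥bis P4·P0 via (7.365,28.97): [(0, 29.1454) (16, 28.7644) (16, 58) (0, 58)]  |A|=464.7219
3. ⊥bis P4·P1 via (6.33,28.955): [(0, 29.4205) (5.5328, 29.0136) (16, 28.7644) (16, 58) (0, 58)]  |A|=463.9607
4. ⊥bis P4·P2 via (7.82,40.125): [(0, 40.1575) (16, 40.091) (16, 58) (0, 58)]  |A|=286.012
5. ⊥bis P4·P3 via (5.115,37.935): [(0, 40.1575) (16, 40.091) (16, 58) (0, 58)]  |A|=286.012
6. ⊥bis P4·P5 via (6.705,48.015): [(0, 52.453) (16, 41.8627) (16, 58) (0, 58)]  |A|=173.4744
7. canonical 4-gon: [(0, 52.453) (16, 41.8627) (16, 58) (0, 58)]
8. shoelace: 173.4744

Area of P4's cell: 173.4744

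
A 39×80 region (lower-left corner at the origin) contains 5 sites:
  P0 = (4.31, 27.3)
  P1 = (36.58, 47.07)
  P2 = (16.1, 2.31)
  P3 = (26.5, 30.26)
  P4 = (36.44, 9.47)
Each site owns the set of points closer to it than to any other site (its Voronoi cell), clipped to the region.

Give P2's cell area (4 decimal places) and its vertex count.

Area of P2's cell: 379.1223 (5 vertices)

1. box [0,39]×[0,80]: [(0, 0) (39, 0) (39, 80) (0, 80)]
2. ⊥bis P2·P0 via (10.205,14.805): [(0, 9.9904) (0, 0) (39, 0) (39, 28.3902)]  |A|=748.4208
3. ⊥bis P2·P1 via (26.34,24.69): [(28.7855, 23.5711) (0, 9.9904) (0, 0) (39, 0) (39, 18.8974)]  |A|=699.9388
4. ⊥bis P2·P3 via (21.3,16.285): [(16.8509, 17.9405) (0, 9.9904) (0, 0) (39, 0) (39, 9.699)]  |A|=541.4243
5. ⊥bis P2·P4 via (26.27,5.89): [(22.8084, 15.7237) (16.8509, 17.9405) (0, 9.9904) (0, 0) (28.3434, 0)]  |A|=379.1223
6. canonical 5-gon: [(22.8084, 15.7237) (16.8509, 17.9405) (0, 9.9904) (0, 0) (28.3434, 0)]
7. shoelace: 379.1223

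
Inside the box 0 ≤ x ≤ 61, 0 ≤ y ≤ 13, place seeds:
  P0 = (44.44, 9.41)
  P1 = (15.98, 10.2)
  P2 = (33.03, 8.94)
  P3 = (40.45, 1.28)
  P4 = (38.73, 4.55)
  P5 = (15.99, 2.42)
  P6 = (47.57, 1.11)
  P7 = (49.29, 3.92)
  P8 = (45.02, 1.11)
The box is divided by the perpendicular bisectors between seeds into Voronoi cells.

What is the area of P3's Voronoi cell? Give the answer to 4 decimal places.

1. box [0,61]×[0,13]: [(0, 0) (61, 0) (61, 13) (0, 13)]
2. ⊥bis P3·P0 via (42.445,5.345): [(0, 0) (53.3359, 0) (26.8472, 13) (0, 13)]  |A|=521.1905
3. ⊥bis P3·P1 via (28.215,5.74): [(26.1226, 0) (53.3359, 0) (30.2523, 11.3289)]  |A|=154.1482
4. ⊥bis P3·P2 via (36.74,5.11): [(31.4647, 0) (53.3359, 0) (38.8195, 7.1243)]  |A|=77.9088
5. ⊥bis P3·P4 via (39.59,2.915): [(34.0481, 0) (53.3359, 0) (43.358, 4.8969)]  |A|=47.2256
6. ⊥bis P3·P5 via (28.22,1.85): [(34.0481, 0) (53.3359, 0) (43.358, 4.8969)]  |A|=47.2256
7. ⊥bis P3·P6 via (44.01,1.195): [(34.0481, 0) (43.9815, 0) (44.0898, 4.5378) (43.358, 4.8969)]  |A|=26.0014
8. ⊥bis P3·P7 via (44.87,2.6): [(34.0481, 0) (43.9815, 0) (44.0898, 4.5378) (43.358, 4.8969)]  |A|=26.0014
9. ⊥bis P3·P8 via (42.735,1.195): [(42.863, 4.6366) (34.0481, 0) (42.6905, 0)]  |A|=20.0357
10. canonical 3-gon: [(42.863, 4.6366) (34.0481, 0) (42.6905, 0)]
11. shoelace: 20.0357

Area of P3's cell: 20.0357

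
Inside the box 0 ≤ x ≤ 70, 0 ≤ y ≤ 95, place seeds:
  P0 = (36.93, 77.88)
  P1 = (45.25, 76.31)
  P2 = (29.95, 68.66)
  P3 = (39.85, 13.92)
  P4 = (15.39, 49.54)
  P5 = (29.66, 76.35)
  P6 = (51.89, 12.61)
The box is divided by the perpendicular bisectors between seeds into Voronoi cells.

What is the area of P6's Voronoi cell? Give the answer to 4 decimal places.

1. box [0,70]×[0,95]: [(0, 0) (70, 0) (70, 95) (0, 95)]
2. ⊥bis P6·P0 via (44.41,45.245): [(0, 35.0661) (0, 0) (70, 0) (70, 51.1103)]  |A|=3016.1748
3. ⊥bis P6·P1 via (48.57,44.46): [(34.6581, 43.0098) (0, 35.0661) (0, 0) (70, 0) (70, 46.6938)]  |A|=2938.132
4. ⊥bis P6·P2 via (40.92,40.635): [(51.4618, 44.7614) (0, 24.6174) (0, 0) (70, 0) (70, 46.6938)]  |A|=2632.8889
5. ⊥bis P6·P3 via (45.87,13.265): [(51.4618, 44.7614) (49.2006, 43.8763) (44.4267, 0) (70, 0) (70, 46.6938)]  |A|=1052.6514
6. ⊥bis P6·P4 via (33.64,31.075): [(51.4618, 44.7614) (49.2006, 43.8763) (44.4267, 0) (70, 0) (70, 46.6938)]  |A|=1052.6514
7. ⊥bis P6·P5 via (40.775,44.48): [(51.4618, 44.7614) (49.2006, 43.8763) (44.4267, 0) (70, 0) (70, 46.6938)]  |A|=1052.6514
8. canonical 5-gon: [(51.4618, 44.7614) (49.2006, 43.8763) (44.4267, 0) (70, 0) (70, 46.6938)]
9. shoelace: 1052.6514

Area of P6's cell: 1052.6514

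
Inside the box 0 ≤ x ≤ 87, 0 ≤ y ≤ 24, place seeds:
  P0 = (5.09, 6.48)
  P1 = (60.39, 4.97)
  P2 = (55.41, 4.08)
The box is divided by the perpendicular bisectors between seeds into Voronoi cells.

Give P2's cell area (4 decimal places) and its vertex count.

Area of P2's cell: 623.8463 (4 vertices)

1. box [0,87]×[0,24]: [(0, 0) (87, 0) (87, 24) (0, 24)]
2. ⊥bis P2·P0 via (30.25,5.28): [(29.9982, 0) (87, 0) (87, 24) (31.1428, 24)]  |A|=1354.3078
3. ⊥bis P2·P1 via (57.9,4.525): [(29.9982, 0) (58.7087, 0) (54.4195, 24) (31.1428, 24)]  |A|=623.8463
4. canonical 4-gon: [(29.9982, 0) (58.7087, 0) (54.4195, 24) (31.1428, 24)]
5. shoelace: 623.8463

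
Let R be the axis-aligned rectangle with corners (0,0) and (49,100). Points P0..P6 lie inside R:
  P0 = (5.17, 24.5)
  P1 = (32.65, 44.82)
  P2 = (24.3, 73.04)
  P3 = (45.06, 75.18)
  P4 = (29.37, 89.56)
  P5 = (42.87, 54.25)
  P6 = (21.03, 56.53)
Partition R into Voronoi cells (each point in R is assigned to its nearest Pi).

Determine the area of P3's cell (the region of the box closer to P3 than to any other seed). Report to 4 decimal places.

1. box [0,49]×[0,100]: [(0, 0) (49, 0) (49, 100) (0, 100)]
2. ⊥bis P3·P0 via (25.115,49.84): [(0, 69.6079) (49, 31.0402) (49, 100) (0, 100)]  |A|=2434.1209
3. ⊥bis P3·P1 via (38.855,60): [(0, 75.8824) (49, 55.8531) (49, 100) (0, 100)]  |A|=1672.4792
4. ⊥bis P3·P2 via (34.68,74.11): [(36.0148, 61.161) (49, 55.8531) (49, 100) (32.0112, 100)]  |A|=616.5422
5. ⊥bis P3·P4 via (37.215,82.37): [(34.1709, 79.0486) (36.0148, 61.161) (49, 55.8531) (49, 95.2286)]  |A|=403.1947
6. ⊥bis P3·P5 via (43.965,64.715): [(34.1709, 79.0486) (35.5578, 65.5947) (49, 64.1882) (49, 95.2286)]  |A|=319.6005
7. ⊥bis P3·P6 via (33.045,65.855): [(34.1709, 79.0486) (35.5578, 65.5947) (49, 64.1882) (49, 95.2286)]  |A|=319.6005
8. canonical 4-gon: [(34.1709, 79.0486) (35.5578, 65.5947) (49, 64.1882) (49, 95.2286)]
9. shoelace: 319.6005

Area of P3's cell: 319.6005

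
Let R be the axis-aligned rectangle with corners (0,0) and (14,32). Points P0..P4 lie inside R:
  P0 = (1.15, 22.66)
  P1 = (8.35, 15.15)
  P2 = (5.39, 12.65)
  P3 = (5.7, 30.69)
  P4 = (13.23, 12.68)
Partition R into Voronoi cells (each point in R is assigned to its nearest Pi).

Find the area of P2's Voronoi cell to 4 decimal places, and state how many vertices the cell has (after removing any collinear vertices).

1. box [0,14]×[0,32]: [(0, 0) (14, 0) (14, 32) (0, 32)]
2. ⊥bis P2·P0 via (3.27,17.655): [(0, 16.2699) (0, 0) (14, 0) (14, 22.2)]  |A|=269.2892
3. ⊥bis P2·P1 via (6.87,13.9): [(3.5856, 17.7887) (0, 16.2699) (0, 0) (14, 0) (14, 5.4581)]  |A|=182.111
4. ⊥bis P2·P3 via (5.545,21.67): [(3.5856, 17.7887) (0, 16.2699) (0, 0) (14, 0) (14, 5.4581)]  |A|=182.111
5. ⊥bis P2·P4 via (9.31,12.665): [(9.3164, 11.0035) (3.5856, 17.7887) (0, 16.2699) (0, 0) (9.3585, 0)]  |A|=143.7926
6. canonical 5-gon: [(9.3164, 11.0035) (3.5856, 17.7887) (0, 16.2699) (0, 0) (9.3585, 0)]
7. shoelace: 143.7926

Area of P2's cell: 143.7926 (5 vertices)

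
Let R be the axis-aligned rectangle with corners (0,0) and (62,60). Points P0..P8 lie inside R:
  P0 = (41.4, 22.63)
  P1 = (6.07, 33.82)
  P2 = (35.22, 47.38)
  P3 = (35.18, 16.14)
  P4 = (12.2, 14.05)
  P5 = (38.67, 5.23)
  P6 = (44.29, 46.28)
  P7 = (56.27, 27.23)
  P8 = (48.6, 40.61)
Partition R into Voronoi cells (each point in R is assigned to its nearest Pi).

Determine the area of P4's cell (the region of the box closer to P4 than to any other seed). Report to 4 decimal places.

1. box [0,62]×[0,60]: [(0, 0) (62, 0) (62, 60) (0, 60)]
2. ⊥bis P4·P0 via (26.8,18.34): [(0, 0) (32.1889, 0) (14.5588, 60) (0, 60)]  |A|=1402.4326
3. ⊥bis P4·P1 via (9.135,23.935): [(0, 21.1025) (0, 0) (32.1889, 0) (23.8182, 28.4878)]  |A|=709.8082
4. ⊥bis P4·P2 via (23.71,30.715): [(0, 21.1025) (0, 0) (32.1889, 0) (23.8182, 28.4878)]  |A|=709.8082
5. ⊥bis P4·P3 via (23.69,15.095): [(22.5089, 28.0818) (0, 21.1025) (0, 0) (25.0629, 0)]  |A|=589.4023
6. ⊥bis P4·P5 via (25.435,9.64): [(24.4539, 6.6956) (22.5089, 28.0818) (0, 21.1025) (0, 0) (22.2229, 0)]  |A|=579.8945
7. ⊥bis P4·P6 via (28.245,30.165): [(24.4539, 6.6956) (22.5089, 28.0818) (0, 21.1025) (0, 0) (22.2229, 0)]  |A|=579.8945
8. ⊥bis P4·P7 via (34.235,20.64): [(24.4539, 6.6956) (22.5089, 28.0818) (0, 21.1025) (0, 0) (22.2229, 0)]  |A|=579.8945
9. ⊥bis P4·P8 via (30.4,27.33): [(24.4539, 6.6956) (22.5089, 28.0818) (0, 21.1025) (0, 0) (22.2229, 0)]  |A|=579.8945
10. canonical 5-gon: [(24.4539, 6.6956) (22.5089, 28.0818) (0, 21.1025) (0, 0) (22.2229, 0)]
11. shoelace: 579.8945

Area of P4's cell: 579.8945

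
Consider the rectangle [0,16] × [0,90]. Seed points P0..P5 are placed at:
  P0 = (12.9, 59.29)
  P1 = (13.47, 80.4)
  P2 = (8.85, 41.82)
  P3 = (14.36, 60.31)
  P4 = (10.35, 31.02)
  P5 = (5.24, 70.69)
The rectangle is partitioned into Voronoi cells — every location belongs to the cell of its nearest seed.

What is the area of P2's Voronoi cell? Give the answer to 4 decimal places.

1. box [0,16]×[0,90]: [(0, 0) (16, 0) (16, 90) (0, 90)]
2. ⊥bis P2·P0 via (10.875,50.555): [(0, 53.0761) (0, 0) (16, 0) (16, 49.3669)]  |A|=819.544
3. ⊥bis P2·P1 via (11.16,61.11): [(0, 53.0761) (0, 0) (16, 0) (16, 49.3669)]  |A|=819.544
4. ⊥bis P2·P3 via (11.605,51.065): [(0, 53.0761) (0, 0) (16, 0) (16, 49.3669)]  |A|=819.544
5. ⊥bis P2·P4 via (9.6,36.42): [(0, 53.0761) (0, 35.0867) (16, 37.3089) (16, 49.3669)]  |A|=240.3796
6. ⊥bis P2·P5 via (7.045,56.255): [(0, 53.0761) (0, 35.0867) (16, 37.3089) (16, 49.3669)]  |A|=240.3796
7. canonical 4-gon: [(0, 53.0761) (0, 35.0867) (16, 37.3089) (16, 49.3669)]
8. shoelace: 240.3796

Area of P2's cell: 240.3796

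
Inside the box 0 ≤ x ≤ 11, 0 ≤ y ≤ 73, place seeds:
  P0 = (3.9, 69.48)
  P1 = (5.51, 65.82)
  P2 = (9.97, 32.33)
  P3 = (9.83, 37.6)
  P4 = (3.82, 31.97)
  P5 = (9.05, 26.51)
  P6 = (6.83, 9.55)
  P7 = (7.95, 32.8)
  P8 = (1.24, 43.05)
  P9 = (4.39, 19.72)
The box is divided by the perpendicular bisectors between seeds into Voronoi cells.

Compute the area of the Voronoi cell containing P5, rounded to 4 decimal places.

Area of P5's cell: 45.7392

1. box [0,11]×[0,73]: [(0, 0) (11, 0) (11, 73) (0, 73)]
2. ⊥bis P5·P0 via (6.475,47.995): [(0, 47.219) (0, 0) (11, 0) (11, 48.5373)]  |A|=526.6596
3. ⊥bis P5·P1 via (7.28,46.165): [(0, 45.5094) (0, 0) (11, 0) (11, 46.5)]  |A|=506.0518
4. ⊥bis P5·P2 via (9.51,29.42): [(0, 30.9233) (0, 0) (11, 0) (11, 29.1845)]  |A|=330.5927
5. ⊥bis P5·P3 via (9.44,32.055): [(0, 30.9233) (0, 0) (11, 0) (11, 29.1845)]  |A|=330.5927
6. ⊥bis P5·P4 via (6.435,29.24): [(7.0319, 29.8117) (0, 23.0761) (0, 0) (11, 0) (11, 29.1845)]  |A|=303.0024
7. ⊥bis P5·P6 via (7.94,18.03): [(7.0319, 29.8117) (0, 23.0761) (0, 19.0693) (11, 17.6295) (11, 29.1845)]  |A|=101.1591
8. ⊥bis P5·P7 via (8.5,29.655): [(8.2737, 29.6154) (6.5038, 29.3059) (0, 23.0761) (0, 19.0693) (11, 17.6295) (11, 29.1845)]  |A|=100.7932
9. ⊥bis P5·P8 via (5.145,34.78): [(8.2737, 29.6154) (6.5038, 29.3059) (0, 23.0761) (0, 19.0693) (11, 17.6295) (11, 29.1845)]  |A|=100.7932
10. ⊥bis P5·P9 via (6.72,23.115): [(8.2737, 29.6154) (6.5038, 29.3059) (2.8287, 25.7856) (11, 20.1776) (11, 29.1845)]  |A|=45.7392
11. canonical 5-gon: [(8.2737, 29.6154) (6.5038, 29.3059) (2.8287, 25.7856) (11, 20.1776) (11, 29.1845)]
12. shoelace: 45.7392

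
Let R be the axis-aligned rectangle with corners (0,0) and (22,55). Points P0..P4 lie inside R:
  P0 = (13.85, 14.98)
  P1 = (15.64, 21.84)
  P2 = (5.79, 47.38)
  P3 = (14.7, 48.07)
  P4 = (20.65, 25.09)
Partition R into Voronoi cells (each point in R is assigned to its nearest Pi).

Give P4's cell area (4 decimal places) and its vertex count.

Area of P4's cell: 113.0301 (4 vertices)

1. box [0,22]×[0,55]: [(0, 0) (22, 0) (22, 55) (0, 55)]
2. ⊥bis P4·P0 via (17.25,20.035): [(0, 31.6374) (22, 16.8401) (22, 55) (0, 55)]  |A|=676.7473
3. ⊥bis P4·P1 via (18.145,23.465): [(0, 51.4362) (22, 17.5224) (22, 55) (0, 55)]  |A|=451.4556
4. ⊥bis P4·P2 via (13.22,36.235): [(10.8751, 34.6718) (22, 17.5224) (22, 42.0883)]  |A|=136.6464
5. ⊥bis P4·P3 via (17.675,36.58): [(11.2372, 34.9131) (10.8751, 34.6718) (22, 17.5224) (22, 37.6998)]  |A|=113.0301
6. canonical 4-gon: [(11.2372, 34.9131) (10.8751, 34.6718) (22, 17.5224) (22, 37.6998)]
7. shoelace: 113.0301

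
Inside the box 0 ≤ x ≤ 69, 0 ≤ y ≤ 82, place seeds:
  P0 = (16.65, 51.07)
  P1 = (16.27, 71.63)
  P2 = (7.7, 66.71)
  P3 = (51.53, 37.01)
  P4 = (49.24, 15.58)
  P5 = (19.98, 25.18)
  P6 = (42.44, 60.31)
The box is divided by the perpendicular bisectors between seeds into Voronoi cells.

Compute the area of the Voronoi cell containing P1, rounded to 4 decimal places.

1. box [0,69]×[0,82]: [(0, 0) (69, 0) (69, 82) (0, 82)]
2. ⊥bis P1·P0 via (16.46,61.35): [(0, 61.0458) (69, 62.3211) (69, 82) (0, 82)]  |A|=1401.8437
3. ⊥bis P1·P2 via (11.985,69.17): [(16.4743, 61.3503) (69, 62.3211) (69, 82) (4.6194, 82)]  |A|=1181.5467
4. ⊥bis P1·P3 via (33.9,54.32): [(16.4743, 61.3503) (41.2523, 61.8082) (61.0776, 82) (4.6194, 82)]  |A|=828.5404
5. ⊥bis P1·P4 via (32.755,43.605): [(16.4743, 61.3503) (41.2523, 61.8082) (61.0776, 82) (4.6194, 82)]  |A|=828.5404
6. ⊥bis P1·P5 via (18.125,48.405): [(16.4743, 61.3503) (41.2523, 61.8082) (61.0776, 82) (4.6194, 82)]  |A|=828.5404
7. ⊥bis P1·P6 via (29.355,65.97): [(16.4743, 61.3503) (27.4444, 61.553) (36.2889, 82) (4.6194, 82)]  |A|=438.2401
8. canonical 4-gon: [(16.4743, 61.3503) (27.4444, 61.553) (36.2889, 82) (4.6194, 82)]
9. shoelace: 438.2401

Area of P1's cell: 438.2401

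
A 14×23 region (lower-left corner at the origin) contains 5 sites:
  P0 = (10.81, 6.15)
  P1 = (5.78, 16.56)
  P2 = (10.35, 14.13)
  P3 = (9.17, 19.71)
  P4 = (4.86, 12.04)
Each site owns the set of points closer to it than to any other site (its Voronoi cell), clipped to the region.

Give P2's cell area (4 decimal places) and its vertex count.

Area of P2's cell: 41.9131 (5 vertices)

1. box [0,14]×[0,23]: [(0, 0) (14, 0) (14, 23) (0, 23)]
2. ⊥bis P2·P0 via (10.58,10.14): [(0, 9.5301) (14, 10.3371) (14, 23) (0, 23)]  |A|=182.9291
3. ⊥bis P2·P1 via (8.065,15.345): [(5.1303, 9.8259) (14, 10.3371) (14, 23) (12.1354, 23)]  |A|=68.4401
4. ⊥bis P2·P3 via (9.76,16.92): [(8.7938, 16.7157) (5.1303, 9.8259) (14, 10.3371) (14, 17.8166)]  |A|=49.0885
5. ⊥bis P2·P4 via (7.605,13.085): [(8.7938, 16.7157) (7.2955, 13.8979) (8.7659, 10.0354) (14, 10.3371) (14, 17.8166)]  |A|=41.9131
6. canonical 5-gon: [(8.7938, 16.7157) (7.2955, 13.8979) (8.7659, 10.0354) (14, 10.3371) (14, 17.8166)]
7. shoelace: 41.9131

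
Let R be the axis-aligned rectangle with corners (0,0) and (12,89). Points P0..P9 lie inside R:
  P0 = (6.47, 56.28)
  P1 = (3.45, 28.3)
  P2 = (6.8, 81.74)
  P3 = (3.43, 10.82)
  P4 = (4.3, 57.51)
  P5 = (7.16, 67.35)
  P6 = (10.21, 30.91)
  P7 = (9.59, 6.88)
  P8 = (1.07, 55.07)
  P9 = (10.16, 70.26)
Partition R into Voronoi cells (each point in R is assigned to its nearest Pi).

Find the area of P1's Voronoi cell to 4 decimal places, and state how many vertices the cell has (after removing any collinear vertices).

1. box [0,12]×[0,89]: [(0, 0) (12, 0) (12, 89) (0, 89)]
2. ⊥bis P1·P0 via (4.96,42.29): [(0, 42.8254) (0, 0) (12, 0) (12, 41.5301)]  |A|=506.133
3. ⊥bis P1·P2 via (5.125,55.02): [(0, 42.8254) (0, 0) (12, 0) (12, 41.5301)]  |A|=506.133
4. ⊥bis P1·P3 via (3.44,19.56): [(0, 42.8254) (0, 19.5639) (12, 19.5502) (12, 41.5301)]  |A|=271.4481
5. ⊥bis P1·P4 via (3.875,42.905): [(0, 42.8254) (0, 19.5639) (12, 19.5502) (12, 41.5301)]  |A|=271.4481
6. ⊥bis P1·P5 via (5.305,47.825): [(0, 42.8254) (0, 19.5639) (12, 19.5502) (12, 41.5301)]  |A|=271.4481
7. ⊥bis P1·P6 via (6.83,29.605): [(1.8007, 42.631) (0, 42.8254) (0, 19.5639) (10.7115, 19.5517)]  |A|=144.4966
8. ⊥bis P1·P7 via (6.52,17.59): [(1.8007, 42.631) (0, 42.8254) (0, 19.5639) (10.7115, 19.5517)]  |A|=144.4966
9. ⊥bis P1·P8 via (2.26,41.685): [(2.1691, 41.6769) (0, 41.4841) (0, 19.5639) (10.7115, 19.5517)]  |A|=142.2187
10. ⊥bis P1·P9 via (6.805,49.28): [(2.1691, 41.6769) (0, 41.4841) (0, 19.5639) (10.7115, 19.5517)]  |A|=142.2187
11. canonical 4-gon: [(2.1691, 41.6769) (0, 41.4841) (0, 19.5639) (10.7115, 19.5517)]
12. shoelace: 142.2187

Area of P1's cell: 142.2187 (4 vertices)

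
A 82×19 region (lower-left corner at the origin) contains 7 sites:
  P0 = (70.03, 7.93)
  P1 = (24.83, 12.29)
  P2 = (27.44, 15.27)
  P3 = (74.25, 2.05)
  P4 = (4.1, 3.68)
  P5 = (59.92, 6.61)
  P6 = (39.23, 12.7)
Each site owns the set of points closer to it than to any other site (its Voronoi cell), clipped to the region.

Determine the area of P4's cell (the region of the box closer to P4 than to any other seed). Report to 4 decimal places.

1. box [0,82]×[0,19]: [(0, 0) (82, 0) (82, 19) (0, 19)]
2. ⊥bis P4·P0 via (37.065,5.805): [(0, 0) (37.4392, 0) (36.2144, 19) (0, 19)]  |A|=699.7094
3. ⊥bis P4·P1 via (14.465,7.985): [(0, 0) (17.7815, 0) (9.89, 19) (0, 19)]  |A|=262.8794
4. ⊥bis P4·P2 via (15.77,9.475): [(0, 0) (17.7815, 0) (9.89, 19) (0, 19)]  |A|=262.8794
5. ⊥bis P4·P3 via (39.175,2.865): [(0, 0) (17.7815, 0) (9.89, 19) (0, 19)]  |A|=262.8794
6. ⊥bis P4·P5 via (32.01,5.145): [(0, 0) (17.7815, 0) (9.89, 19) (0, 19)]  |A|=262.8794
7. ⊥bis P4·P6 via (21.665,8.19): [(0, 0) (17.7815, 0) (9.89, 19) (0, 19)]  |A|=262.8794
8. canonical 4-gon: [(0, 0) (17.7815, 0) (9.89, 19) (0, 19)]
9. shoelace: 262.8794

Area of P4's cell: 262.8794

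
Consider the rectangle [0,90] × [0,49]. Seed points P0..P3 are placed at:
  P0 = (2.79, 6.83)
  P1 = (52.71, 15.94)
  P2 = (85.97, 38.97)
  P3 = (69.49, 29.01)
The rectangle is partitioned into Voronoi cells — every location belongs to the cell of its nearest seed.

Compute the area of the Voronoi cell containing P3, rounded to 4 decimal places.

1. box [0,90]×[0,49]: [(0, 0) (90, 0) (90, 49) (0, 49)]
2. ⊥bis P3·P0 via (36.14,17.92): [(42.099, 0) (90, 0) (90, 49) (25.8049, 49)]  |A|=2746.3555
3. ⊥bis P3·P1 via (61.1,22.475): [(78.6059, 0) (90, 0) (90, 49) (40.4396, 49)]  |A|=1493.3867
4. ⊥bis P3·P2 via (77.73,33.99): [(78.6059, 0) (90, 0) (90, 13.6878) (68.6584, 49) (40.4396, 49)]  |A|=1116.578
5. canonical 5-gon: [(78.6059, 0) (90, 0) (90, 13.6878) (68.6584, 49) (40.4396, 49)]
6. shoelace: 1116.578

Area of P3's cell: 1116.5780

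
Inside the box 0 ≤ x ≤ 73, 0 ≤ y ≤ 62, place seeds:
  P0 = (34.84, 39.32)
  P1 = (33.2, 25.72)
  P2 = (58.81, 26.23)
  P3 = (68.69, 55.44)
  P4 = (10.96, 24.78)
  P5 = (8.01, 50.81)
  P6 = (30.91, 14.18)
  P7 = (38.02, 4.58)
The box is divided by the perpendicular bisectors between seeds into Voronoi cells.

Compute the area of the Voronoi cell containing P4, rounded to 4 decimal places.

1. box [0,73]×[0,62]: [(0, 0) (73, 0) (73, 62) (0, 62)]
2. ⊥bis P4·P0 via (22.9,32.05): [(0, 0) (42.4145, 0) (4.6641, 62) (0, 62)]  |A|=1459.4379
3. ⊥bis P4·P1 via (22.08,25.25): [(0, 0) (23.1472, 0) (21.71, 34.0044) (4.6641, 62) (0, 62)]  |A|=1131.8509
4. ⊥bis P4·P2 via (34.885,25.505): [(0, 0) (23.1472, 0) (21.71, 34.0044) (4.6641, 62) (0, 62)]  |A|=1131.8509
5. ⊥bis P4·P3 via (39.825,40.11): [(0, 0) (23.1472, 0) (21.71, 34.0044) (4.6641, 62) (0, 62)]  |A|=1131.8509
6. ⊥bis P4·P5 via (9.485,37.795): [(0, 36.7201) (0, 0) (23.1472, 0) (21.71, 34.0044) (18.7619, 38.8464)]  |A|=840.706
7. ⊥bis P4·P6 via (20.935,19.48): [(0, 36.7201) (0, 0) (10.5847, 0) (22.2215, 21.9014) (21.71, 34.0044) (18.7619, 38.8464)]  |A|=703.1381
8. ⊥bis P4·P7 via (24.49,14.68): [(0, 36.7201) (0, 0) (10.5847, 0) (22.2215, 21.9014) (21.71, 34.0044) (18.7619, 38.8464)]  |A|=703.1381
9. canonical 6-gon: [(0, 36.7201) (0, 0) (10.5847, 0) (22.2215, 21.9014) (21.71, 34.0044) (18.7619, 38.8464)]
10. shoelace: 703.1381

Area of P4's cell: 703.1381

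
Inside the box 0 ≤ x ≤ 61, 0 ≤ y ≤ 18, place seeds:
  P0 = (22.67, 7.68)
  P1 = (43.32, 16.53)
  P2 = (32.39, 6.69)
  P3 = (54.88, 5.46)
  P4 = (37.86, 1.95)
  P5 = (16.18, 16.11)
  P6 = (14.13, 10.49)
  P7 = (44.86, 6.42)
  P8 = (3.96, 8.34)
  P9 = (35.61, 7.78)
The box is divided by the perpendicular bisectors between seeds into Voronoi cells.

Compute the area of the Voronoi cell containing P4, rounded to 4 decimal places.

Area of P4's cell: 46.0785

1. box [0,61]×[0,18]: [(0, 0) (61, 0) (61, 18) (0, 18)]
2. ⊥bis P4·P0 via (30.265,4.815): [(28.4487, 0) (61, 0) (61, 18) (35.2387, 18)]  |A|=524.8139
3. ⊥bis P4·P1 via (40.59,9.24): [(33.0056, 12.0802) (28.4487, 0) (61, 0) (61, 1.5967)]  |A|=218.964
4. ⊥bis P4·P2 via (35.125,4.32): [(39.6828, 9.5797) (31.3815, 0) (61, 0) (61, 1.5967)]  |A|=158.8877
5. ⊥bis P4·P3 via (46.37,3.705): [(45.6167, 7.3576) (39.6828, 9.5797) (31.3815, 0) (47.1341, 0)]  |A|=95.5964
6. ⊥bis P4·P5 via (27.02,9.03): [(45.6167, 7.3576) (39.6828, 9.5797) (31.3815, 0) (47.1341, 0)]  |A|=95.5964
7. ⊥bis P4·P6 via (25.995,6.22): [(45.6167, 7.3576) (39.6828, 9.5797) (31.3815, 0) (47.1341, 0)]  |A|=95.5964
8. ⊥bis P4·P7 via (41.36,4.185): [(38.6651, 8.4053) (31.3815, 0) (44.0324, 0)]  |A|=53.167
9. ⊥bis P4·P8 via (20.91,5.145): [(38.6651, 8.4053) (31.3815, 0) (44.0324, 0)]  |A|=53.167
10. ⊥bis P4·P9 via (36.735,4.865): [(40.0972, 6.1626) (35.0256, 4.2053) (31.3815, 0) (44.0324, 0)]  |A|=46.0785
11. canonical 4-gon: [(40.0972, 6.1626) (35.0256, 4.2053) (31.3815, 0) (44.0324, 0)]
12. shoelace: 46.0785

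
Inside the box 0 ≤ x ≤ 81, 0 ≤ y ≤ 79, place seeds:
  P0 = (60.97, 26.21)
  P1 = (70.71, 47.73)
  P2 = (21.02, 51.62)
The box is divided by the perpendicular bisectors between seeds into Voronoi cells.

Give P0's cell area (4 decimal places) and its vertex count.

Area of P0's cell: 2026.9139 (4 vertices)

1. box [0,81]×[0,79]: [(0, 0) (81, 0) (81, 79) (0, 79)]
2. ⊥bis P0·P1 via (65.84,36.97): [(0, 66.7693) (0, 0) (81, 0) (81, 30.1086)]  |A|=3923.5542
3. ⊥bis P0·P2 via (40.995,38.915): [(45.588, 46.1361) (16.2433, 0) (81, 0) (81, 30.1086)]  |A|=2026.9139
4. canonical 4-gon: [(45.588, 46.1361) (16.2433, 0) (81, 0) (81, 30.1086)]
5. shoelace: 2026.9139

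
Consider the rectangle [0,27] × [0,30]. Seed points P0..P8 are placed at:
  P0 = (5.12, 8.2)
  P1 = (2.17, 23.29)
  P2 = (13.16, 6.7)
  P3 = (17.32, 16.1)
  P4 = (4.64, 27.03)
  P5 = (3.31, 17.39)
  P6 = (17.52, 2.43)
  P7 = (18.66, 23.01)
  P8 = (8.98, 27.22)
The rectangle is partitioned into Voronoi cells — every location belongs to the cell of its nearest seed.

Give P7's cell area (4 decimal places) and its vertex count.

Area of P7's cell: 143.1884 (4 vertices)

1. box [0,27]×[0,30]: [(0, 0) (27, 0) (27, 30) (0, 30)]
2. ⊥bis P7·P0 via (11.89,15.605): [(0, 26.4754) (27, 1.7907) (27, 30) (0, 30)]  |A|=428.4073
3. ⊥bis P7·P1 via (10.415,23.15): [(10.3114, 17.0482) (27, 1.7907) (27, 30) (10.5313, 30)]  |A|=342.036
4. ⊥bis P7·P2 via (15.91,14.855): [(10.3114, 17.0482) (10.8405, 16.5645) (27, 11.1153) (27, 30) (10.5313, 30)]  |A|=266.6959
5. ⊥bis P7·P3 via (17.99,19.555): [(10.379, 21.0309) (27, 17.8078) (27, 30) (10.5313, 30)]  |A|=175.1778
6. ⊥bis P7·P4 via (11.65,25.02): [(10.4995, 21.0076) (27, 17.8078) (27, 30) (13.0779, 30)]  |A|=163.1856
7. ⊥bis P7·P5 via (10.985,20.2): [(10.5829, 21.2983) (10.7038, 20.9679) (27, 17.8078) (27, 30) (13.0779, 30)]  |A|=163.1542
8. ⊥bis P7·P6 via (18.09,12.72): [(10.5829, 21.2983) (10.7038, 20.9679) (27, 17.8078) (27, 30) (13.0779, 30)]  |A|=163.1542
9. ⊥bis P7·P8 via (13.82,25.115): [(11.9143, 20.7332) (27, 17.8078) (27, 30) (15.9446, 30)]  |A|=143.1884
10. canonical 4-gon: [(11.9143, 20.7332) (27, 17.8078) (27, 30) (15.9446, 30)]
11. shoelace: 143.1884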